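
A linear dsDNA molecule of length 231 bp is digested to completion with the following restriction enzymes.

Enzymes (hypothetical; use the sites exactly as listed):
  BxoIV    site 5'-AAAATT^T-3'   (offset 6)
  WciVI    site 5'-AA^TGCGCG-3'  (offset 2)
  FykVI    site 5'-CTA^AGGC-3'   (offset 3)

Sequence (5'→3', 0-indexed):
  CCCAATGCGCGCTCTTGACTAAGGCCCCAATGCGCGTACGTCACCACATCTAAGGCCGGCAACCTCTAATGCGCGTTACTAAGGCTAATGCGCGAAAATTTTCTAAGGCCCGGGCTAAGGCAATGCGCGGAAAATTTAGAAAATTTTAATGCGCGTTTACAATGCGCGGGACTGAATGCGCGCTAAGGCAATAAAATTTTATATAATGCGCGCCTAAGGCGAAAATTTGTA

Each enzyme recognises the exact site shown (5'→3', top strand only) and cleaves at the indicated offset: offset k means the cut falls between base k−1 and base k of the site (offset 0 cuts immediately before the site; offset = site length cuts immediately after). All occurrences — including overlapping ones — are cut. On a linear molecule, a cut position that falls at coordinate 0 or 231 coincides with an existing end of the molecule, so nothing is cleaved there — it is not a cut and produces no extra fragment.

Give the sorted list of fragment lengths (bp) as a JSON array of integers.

Per-enzyme occurrences:
  BxoIV (AAAATTT, off=6): starts [94, 130, 139, 192, 221] → cuts [100, 136, 145, 198, 227]
  WciVI (AATGCGCG, off=2): starts [3, 28, 67, 86, 121, 147, 160, 174, 204] → cuts [5, 30, 69, 88, 123, 149, 162, 176, 206]
  FykVI (CTAAGGC, off=3): starts [18, 49, 78, 102, 114, 182, 213] → cuts [21, 52, 81, 105, 117, 185, 216]

All cut coordinates (distinct, sorted): [5, 21, 30, 52, 69, 81, 88, 100, 105, 117, 123, 136, 145, 149, 162, 176, 185, 198, 206, 216, 227]

Fragment lengths:
  [0,5): 5 bp
  [5,21): 16 bp
  [21,30): 9 bp
  [30,52): 22 bp
  [52,69): 17 bp
  [69,81): 12 bp
  [81,88): 7 bp
  [88,100): 12 bp
  [100,105): 5 bp
  [105,117): 12 bp
  [117,123): 6 bp
  [123,136): 13 bp
  [136,145): 9 bp
  [145,149): 4 bp
  [149,162): 13 bp
  [162,176): 14 bp
  [176,185): 9 bp
  [185,198): 13 bp
  [198,206): 8 bp
  [206,216): 10 bp
  [216,227): 11 bp
  [227,231): 4 bp

[4,4,5,5,6,7,8,9,9,9,10,11,12,12,12,13,13,13,14,16,17,22]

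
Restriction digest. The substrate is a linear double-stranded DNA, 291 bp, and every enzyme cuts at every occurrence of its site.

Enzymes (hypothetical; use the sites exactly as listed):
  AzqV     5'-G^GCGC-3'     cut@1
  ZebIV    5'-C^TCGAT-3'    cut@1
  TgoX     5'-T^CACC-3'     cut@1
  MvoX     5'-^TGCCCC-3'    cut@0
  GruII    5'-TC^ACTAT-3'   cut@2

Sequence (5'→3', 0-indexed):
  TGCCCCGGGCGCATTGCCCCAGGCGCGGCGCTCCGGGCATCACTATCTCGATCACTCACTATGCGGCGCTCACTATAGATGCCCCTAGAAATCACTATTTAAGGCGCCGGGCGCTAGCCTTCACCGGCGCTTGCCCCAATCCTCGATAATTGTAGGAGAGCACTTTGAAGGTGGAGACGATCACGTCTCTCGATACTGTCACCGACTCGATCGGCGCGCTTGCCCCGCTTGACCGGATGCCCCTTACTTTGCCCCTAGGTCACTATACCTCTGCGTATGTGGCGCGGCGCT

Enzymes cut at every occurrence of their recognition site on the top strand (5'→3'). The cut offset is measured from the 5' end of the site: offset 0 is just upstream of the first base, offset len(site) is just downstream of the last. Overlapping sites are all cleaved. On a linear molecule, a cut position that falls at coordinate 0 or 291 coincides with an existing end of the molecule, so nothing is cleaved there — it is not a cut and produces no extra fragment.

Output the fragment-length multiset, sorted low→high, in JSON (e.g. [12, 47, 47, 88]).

[5,5,5,5,5,6,6,6,7,7,7,7,8,8,8,8,10,10,10,11,11,12,12,14,14,17,20,47]

Scan for sites:
  AzqV GGCGC/1: at [7, 21, 26, 64, 102, 109, 125, 212, 280, 285] ⇒ [8, 22, 27, 65, 103, 110, 126, 213, 281, 286]
  ZebIV CTCGAT/1: at [46, 141, 188, 205] ⇒ [47, 142, 189, 206]
  TgoX TCACC/1: at [120, 198] ⇒ [121, 199]
  MvoX TGCCCC/0: at [0, 14, 79, 131, 220, 237, 249] ⇒ [14, 79, 131, 220, 237, 249] (position 0 is a terminus of the linear molecule — no cut)
  GruII TCACTAT/2: at [39, 55, 69, 91, 259] ⇒ [41, 57, 71, 93, 261]

All cut coordinates (distinct, sorted): [8, 14, 22, 27, 41, 47, 57, 65, 71, 79, 93, 103, 110, 121, 126, 131, 142, 189, 199, 206, 213, 220, 237, 249, 261, 281, 286]

Fragments:
  [0,8): 8 bp
  [8,14): 6 bp
  [14,22): 8 bp
  [22,27): 5 bp
  [27,41): 14 bp
  [41,47): 6 bp
  [47,57): 10 bp
  [57,65): 8 bp
  [65,71): 6 bp
  [71,79): 8 bp
  [79,93): 14 bp
  [93,103): 10 bp
  [103,110): 7 bp
  [110,121): 11 bp
  [121,126): 5 bp
  [126,131): 5 bp
  [131,142): 11 bp
  [142,189): 47 bp
  [189,199): 10 bp
  [199,206): 7 bp
  [206,213): 7 bp
  [213,220): 7 bp
  [220,237): 17 bp
  [237,249): 12 bp
  [249,261): 12 bp
  [261,281): 20 bp
  [281,286): 5 bp
  [286,291): 5 bp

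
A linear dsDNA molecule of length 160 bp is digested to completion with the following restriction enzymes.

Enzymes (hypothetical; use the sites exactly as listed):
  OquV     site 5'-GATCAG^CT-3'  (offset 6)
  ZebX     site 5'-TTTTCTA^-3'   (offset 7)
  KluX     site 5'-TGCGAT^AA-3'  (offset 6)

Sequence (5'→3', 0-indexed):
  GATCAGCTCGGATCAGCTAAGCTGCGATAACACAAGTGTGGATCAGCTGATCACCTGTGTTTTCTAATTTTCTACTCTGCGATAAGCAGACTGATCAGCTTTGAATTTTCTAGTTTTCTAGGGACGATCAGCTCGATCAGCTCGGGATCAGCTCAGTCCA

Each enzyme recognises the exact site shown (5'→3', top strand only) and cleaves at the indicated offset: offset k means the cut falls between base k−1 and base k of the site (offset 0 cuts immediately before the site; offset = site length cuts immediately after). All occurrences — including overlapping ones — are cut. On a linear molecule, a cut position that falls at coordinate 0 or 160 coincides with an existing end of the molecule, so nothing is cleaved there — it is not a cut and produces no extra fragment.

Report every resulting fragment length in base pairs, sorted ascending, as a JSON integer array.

[6,8,8,9,9,9,10,11,11,12,14,15,18,20]

Scan for sites:
  OquV (GATCAGCT, off=6): starts [0, 10, 40, 92, 125, 134, 145] → cuts [6, 16, 46, 98, 131, 140, 151]
  ZebX (TTTTCTA, off=7): starts [59, 67, 105, 113] → cuts [66, 74, 112, 120]
  KluX (TGCGATAA, off=6): starts [22, 77] → cuts [28, 83]

Pooled cuts: [6, 16, 28, 46, 66, 74, 83, 98, 112, 120, 131, 140, 151]

Fragment lengths:
  [0,6): 6 bp
  [6,16): 10 bp
  [16,28): 12 bp
  [28,46): 18 bp
  [46,66): 20 bp
  [66,74): 8 bp
  [74,83): 9 bp
  [83,98): 15 bp
  [98,112): 14 bp
  [112,120): 8 bp
  [120,131): 11 bp
  [131,140): 9 bp
  [140,151): 11 bp
  [151,160): 9 bp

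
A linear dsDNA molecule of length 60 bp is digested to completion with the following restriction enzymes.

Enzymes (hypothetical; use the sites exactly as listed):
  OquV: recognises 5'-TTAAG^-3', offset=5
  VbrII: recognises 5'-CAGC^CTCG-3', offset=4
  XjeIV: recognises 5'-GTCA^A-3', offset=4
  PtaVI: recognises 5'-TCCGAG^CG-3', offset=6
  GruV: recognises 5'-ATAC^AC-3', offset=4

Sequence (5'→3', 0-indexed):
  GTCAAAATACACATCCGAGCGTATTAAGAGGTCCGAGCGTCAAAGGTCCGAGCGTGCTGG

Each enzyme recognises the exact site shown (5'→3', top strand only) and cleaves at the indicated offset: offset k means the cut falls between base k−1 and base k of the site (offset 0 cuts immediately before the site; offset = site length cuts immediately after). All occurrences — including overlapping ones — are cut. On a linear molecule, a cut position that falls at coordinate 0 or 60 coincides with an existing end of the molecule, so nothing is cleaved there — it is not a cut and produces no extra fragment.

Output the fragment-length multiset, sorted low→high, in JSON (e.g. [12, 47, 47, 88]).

Per-enzyme occurrences:
  OquV TTAAG/5: at [23] ⇒ [28]
  VbrII (CAGCCTCG, off=4): no sites
  XjeIV GTCAA/4: at [0, 38] ⇒ [4, 42]
  PtaVI TCCGAGCG/6: at [13, 31, 46] ⇒ [19, 37, 52]
  GruV ATACAC/4: at [6] ⇒ [10]

All cut coordinates (distinct, sorted): [4, 10, 19, 28, 37, 42, 52]

Fragment lengths:
  [0,4): 4 bp
  [4,10): 6 bp
  [10,19): 9 bp
  [19,28): 9 bp
  [28,37): 9 bp
  [37,42): 5 bp
  [42,52): 10 bp
  [52,60): 8 bp

[4,5,6,8,9,9,9,10]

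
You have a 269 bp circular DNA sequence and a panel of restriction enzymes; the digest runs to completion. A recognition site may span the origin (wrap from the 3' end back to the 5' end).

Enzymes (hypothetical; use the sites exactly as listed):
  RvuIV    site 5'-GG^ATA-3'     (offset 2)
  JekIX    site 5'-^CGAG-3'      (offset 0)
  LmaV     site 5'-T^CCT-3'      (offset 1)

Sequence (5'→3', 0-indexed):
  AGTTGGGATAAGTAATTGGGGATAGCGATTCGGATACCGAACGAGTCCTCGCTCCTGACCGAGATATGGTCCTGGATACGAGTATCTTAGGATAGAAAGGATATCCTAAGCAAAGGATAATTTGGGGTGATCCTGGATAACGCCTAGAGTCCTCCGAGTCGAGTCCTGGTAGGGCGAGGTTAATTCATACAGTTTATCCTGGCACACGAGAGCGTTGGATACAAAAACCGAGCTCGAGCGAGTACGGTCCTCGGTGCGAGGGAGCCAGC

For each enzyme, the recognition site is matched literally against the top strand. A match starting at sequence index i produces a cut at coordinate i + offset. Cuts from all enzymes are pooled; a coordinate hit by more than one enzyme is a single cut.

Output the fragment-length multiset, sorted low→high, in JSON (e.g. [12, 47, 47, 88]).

Per-enzyme occurrences:
  RvuIV GGATA/2: at [5, 19, 31, 73, 89, 98, 114, 134, 216] ⇒ [7, 21, 33, 75, 91, 100, 116, 136, 218]
  JekIX CGAG/0: at [41, 59, 78, 154, 159, 174, 206, 228, 234, 238, 256] ⇒ [41, 59, 78, 154, 159, 174, 206, 228, 234, 238, 256]
  LmaV TCCT/1: at [45, 52, 69, 103, 130, 149, 163, 196, 247] ⇒ [46, 53, 70, 104, 131, 150, 164, 197, 248]

All cut coordinates (distinct, sorted): [7, 21, 33, 41, 46, 53, 59, 70, 75, 78, 91, 100, 104, 116, 131, 136, 150, 154, 159, 164, 174, 197, 206, 218, 228, 234, 238, 248, 256]

Fragment lengths:
  7→21: 14 bp
  21→33: 12 bp
  33→41: 8 bp
  41→46: 5 bp
  46→53: 7 bp
  53→59: 6 bp
  59→70: 11 bp
  70→75: 5 bp
  75→78: 3 bp
  78→91: 13 bp
  91→100: 9 bp
  100→104: 4 bp
  104→116: 12 bp
  116→131: 15 bp
  131→136: 5 bp
  136→150: 14 bp
  150→154: 4 bp
  154→159: 5 bp
  159→164: 5 bp
  164→174: 10 bp
  174→197: 23 bp
  197→206: 9 bp
  206→218: 12 bp
  218→228: 10 bp
  228→234: 6 bp
  234→238: 4 bp
  238→248: 10 bp
  248→256: 8 bp
  256→7 (wrap): 269-256+7 = 20 bp

[3,4,4,4,5,5,5,5,5,6,6,7,8,8,9,9,10,10,10,11,12,12,12,13,14,14,15,20,23]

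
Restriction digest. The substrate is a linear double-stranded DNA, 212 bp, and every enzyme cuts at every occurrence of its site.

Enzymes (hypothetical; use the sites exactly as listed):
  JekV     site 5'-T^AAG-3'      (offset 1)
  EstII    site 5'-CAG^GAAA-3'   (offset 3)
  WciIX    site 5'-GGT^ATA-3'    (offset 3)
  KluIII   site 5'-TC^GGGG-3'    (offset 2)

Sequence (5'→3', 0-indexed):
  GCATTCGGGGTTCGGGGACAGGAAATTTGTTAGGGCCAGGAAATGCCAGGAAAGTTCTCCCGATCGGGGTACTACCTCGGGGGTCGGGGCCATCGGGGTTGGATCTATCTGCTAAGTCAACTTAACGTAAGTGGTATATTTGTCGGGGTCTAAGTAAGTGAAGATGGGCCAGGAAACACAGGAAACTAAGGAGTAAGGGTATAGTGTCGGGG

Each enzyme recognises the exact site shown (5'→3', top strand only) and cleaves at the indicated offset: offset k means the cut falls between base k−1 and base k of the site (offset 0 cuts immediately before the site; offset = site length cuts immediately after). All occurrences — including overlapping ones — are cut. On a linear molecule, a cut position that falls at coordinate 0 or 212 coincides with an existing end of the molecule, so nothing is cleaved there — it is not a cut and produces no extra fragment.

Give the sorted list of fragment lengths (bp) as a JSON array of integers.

Per-enzyme occurrences:
  JekV TAAG/1: at [112, 127, 150, 154, 186, 193] ⇒ [113, 128, 151, 155, 187, 194]
  EstII CAGGAAA/3: at [18, 36, 46, 169, 178] ⇒ [21, 39, 49, 172, 181]
  WciIX GGTATA/3: at [132, 197] ⇒ [135, 200]
  KluIII TCGGGG/2: at [4, 11, 63, 76, 83, 92, 142, 206] ⇒ [6, 13, 65, 78, 85, 94, 144, 208]

Pooled cuts: [6, 13, 21, 39, 49, 65, 78, 85, 94, 113, 128, 135, 144, 151, 155, 172, 181, 187, 194, 200, 208]

Fragment lengths:
  [0,6): 6 bp
  [6,13): 7 bp
  [13,21): 8 bp
  [21,39): 18 bp
  [39,49): 10 bp
  [49,65): 16 bp
  [65,78): 13 bp
  [78,85): 7 bp
  [85,94): 9 bp
  [94,113): 19 bp
  [113,128): 15 bp
  [128,135): 7 bp
  [135,144): 9 bp
  [144,151): 7 bp
  [151,155): 4 bp
  [155,172): 17 bp
  [172,181): 9 bp
  [181,187): 6 bp
  [187,194): 7 bp
  [194,200): 6 bp
  [200,208): 8 bp
  [208,212): 4 bp

[4,4,6,6,6,7,7,7,7,7,8,8,9,9,9,10,13,15,16,17,18,19]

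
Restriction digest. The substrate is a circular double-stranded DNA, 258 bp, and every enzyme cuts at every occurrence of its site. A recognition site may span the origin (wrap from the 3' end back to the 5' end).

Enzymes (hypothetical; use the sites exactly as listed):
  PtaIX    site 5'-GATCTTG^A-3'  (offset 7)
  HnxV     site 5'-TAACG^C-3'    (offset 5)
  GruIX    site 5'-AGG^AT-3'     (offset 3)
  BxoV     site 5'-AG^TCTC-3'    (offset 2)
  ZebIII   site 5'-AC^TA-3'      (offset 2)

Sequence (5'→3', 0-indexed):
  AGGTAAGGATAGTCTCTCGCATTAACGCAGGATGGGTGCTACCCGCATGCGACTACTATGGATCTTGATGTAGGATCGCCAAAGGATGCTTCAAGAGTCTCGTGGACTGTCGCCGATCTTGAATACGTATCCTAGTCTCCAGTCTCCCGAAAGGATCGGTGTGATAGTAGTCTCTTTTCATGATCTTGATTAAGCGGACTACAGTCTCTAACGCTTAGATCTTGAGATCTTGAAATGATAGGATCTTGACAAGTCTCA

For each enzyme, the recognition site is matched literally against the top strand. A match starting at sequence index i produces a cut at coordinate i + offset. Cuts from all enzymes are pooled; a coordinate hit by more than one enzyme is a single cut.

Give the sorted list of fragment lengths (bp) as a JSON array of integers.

[3,4,4,5,5,6,7,7,8,9,10,11,11,11,11,12,12,13,14,15,16,18,22,24]

Scan for sites:
  PtaIX (GATCTTGA, off=7): starts [60, 114, 181, 217, 225, 241] → cuts [67, 121, 188, 224, 232, 248]
  HnxV (TAACGC, off=5): starts [22, 208] → cuts [27, 213]
  GruIX (AGGAT, off=3): starts [5, 28, 71, 82, 151, 239] → cuts [8, 31, 74, 85, 154, 242]
  BxoV (AGTCTC, off=2): starts [10, 95, 133, 140, 168, 202, 251] → cuts [12, 97, 135, 142, 170, 204, 253]
  ZebIII (ACTA, off=2): starts [51, 54, 197] → cuts [53, 56, 199]

Pooled cuts: [8, 12, 27, 31, 53, 56, 67, 74, 85, 97, 121, 135, 142, 154, 170, 188, 199, 204, 213, 224, 232, 242, 248, 253]

Fragments:
  8→12: 4 bp
  12→27: 15 bp
  27→31: 4 bp
  31→53: 22 bp
  53→56: 3 bp
  56→67: 11 bp
  67→74: 7 bp
  74→85: 11 bp
  85→97: 12 bp
  97→121: 24 bp
  121→135: 14 bp
  135→142: 7 bp
  142→154: 12 bp
  154→170: 16 bp
  170→188: 18 bp
  188→199: 11 bp
  199→204: 5 bp
  204→213: 9 bp
  213→224: 11 bp
  224→232: 8 bp
  232→242: 10 bp
  242→248: 6 bp
  248→253: 5 bp
  253→8 (wrap): 258-253+8 = 13 bp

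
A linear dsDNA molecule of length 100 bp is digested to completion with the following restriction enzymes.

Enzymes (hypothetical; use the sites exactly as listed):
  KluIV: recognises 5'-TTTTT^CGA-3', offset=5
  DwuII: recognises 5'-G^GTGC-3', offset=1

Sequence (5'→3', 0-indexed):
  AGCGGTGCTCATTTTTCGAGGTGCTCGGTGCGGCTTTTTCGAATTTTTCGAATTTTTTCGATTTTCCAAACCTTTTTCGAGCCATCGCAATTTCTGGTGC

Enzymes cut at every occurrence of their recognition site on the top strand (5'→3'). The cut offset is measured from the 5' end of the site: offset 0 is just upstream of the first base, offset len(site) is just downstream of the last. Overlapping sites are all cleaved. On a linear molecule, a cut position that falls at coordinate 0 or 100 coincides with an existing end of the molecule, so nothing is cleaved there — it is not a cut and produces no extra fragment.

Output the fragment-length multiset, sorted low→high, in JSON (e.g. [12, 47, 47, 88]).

[4,4,4,7,9,10,12,12,19,19]

Per-enzyme occurrences:
  KluIV (TTTTTCGA, off=5): starts [11, 34, 43, 53, 72] → cuts [16, 39, 48, 58, 77]
  DwuII (GGTGC, off=1): starts [3, 19, 26, 95] → cuts [4, 20, 27, 96]

All cut coordinates (distinct, sorted): [4, 16, 20, 27, 39, 48, 58, 77, 96]

Fragments:
  [0,4): 4 bp
  [4,16): 12 bp
  [16,20): 4 bp
  [20,27): 7 bp
  [27,39): 12 bp
  [39,48): 9 bp
  [48,58): 10 bp
  [58,77): 19 bp
  [77,96): 19 bp
  [96,100): 4 bp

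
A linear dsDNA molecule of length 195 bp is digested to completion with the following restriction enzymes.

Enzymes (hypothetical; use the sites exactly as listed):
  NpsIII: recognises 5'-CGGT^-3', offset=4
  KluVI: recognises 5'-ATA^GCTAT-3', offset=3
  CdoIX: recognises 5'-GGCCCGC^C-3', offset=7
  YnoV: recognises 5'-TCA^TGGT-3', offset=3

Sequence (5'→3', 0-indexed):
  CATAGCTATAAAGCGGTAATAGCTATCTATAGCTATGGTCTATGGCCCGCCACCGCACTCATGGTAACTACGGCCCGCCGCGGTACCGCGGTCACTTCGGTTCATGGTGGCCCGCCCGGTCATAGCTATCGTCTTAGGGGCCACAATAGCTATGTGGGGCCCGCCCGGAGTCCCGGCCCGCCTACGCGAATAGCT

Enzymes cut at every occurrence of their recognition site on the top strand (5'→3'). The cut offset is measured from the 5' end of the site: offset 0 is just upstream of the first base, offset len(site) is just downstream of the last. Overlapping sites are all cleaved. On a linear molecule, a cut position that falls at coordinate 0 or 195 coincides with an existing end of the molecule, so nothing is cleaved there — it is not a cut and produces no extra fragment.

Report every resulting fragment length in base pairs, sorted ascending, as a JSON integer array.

Per-enzyme occurrences:
  NpsIII (CGGT, off=4): starts [13, 80, 88, 97, 116] → cuts [17, 84, 92, 101, 120]
  KluVI (ATAGCTAT, off=3): starts [1, 18, 28, 121, 145] → cuts [4, 21, 31, 124, 148]
  CdoIX (GGCCCGCC, off=7): starts [43, 71, 108, 157, 174] → cuts [50, 78, 115, 164, 181]
  YnoV (TCATGGT, off=3): starts [58, 101] → cuts [61, 104]

All cut coordinates (distinct, sorted): [4, 17, 21, 31, 50, 61, 78, 84, 92, 101, 104, 115, 120, 124, 148, 164, 181]

Fragments:
  [0,4): 4 bp
  [4,17): 13 bp
  [17,21): 4 bp
  [21,31): 10 bp
  [31,50): 19 bp
  [50,61): 11 bp
  [61,78): 17 bp
  [78,84): 6 bp
  [84,92): 8 bp
  [92,101): 9 bp
  [101,104): 3 bp
  [104,115): 11 bp
  [115,120): 5 bp
  [120,124): 4 bp
  [124,148): 24 bp
  [148,164): 16 bp
  [164,181): 17 bp
  [181,195): 14 bp

[3,4,4,4,5,6,8,9,10,11,11,13,14,16,17,17,19,24]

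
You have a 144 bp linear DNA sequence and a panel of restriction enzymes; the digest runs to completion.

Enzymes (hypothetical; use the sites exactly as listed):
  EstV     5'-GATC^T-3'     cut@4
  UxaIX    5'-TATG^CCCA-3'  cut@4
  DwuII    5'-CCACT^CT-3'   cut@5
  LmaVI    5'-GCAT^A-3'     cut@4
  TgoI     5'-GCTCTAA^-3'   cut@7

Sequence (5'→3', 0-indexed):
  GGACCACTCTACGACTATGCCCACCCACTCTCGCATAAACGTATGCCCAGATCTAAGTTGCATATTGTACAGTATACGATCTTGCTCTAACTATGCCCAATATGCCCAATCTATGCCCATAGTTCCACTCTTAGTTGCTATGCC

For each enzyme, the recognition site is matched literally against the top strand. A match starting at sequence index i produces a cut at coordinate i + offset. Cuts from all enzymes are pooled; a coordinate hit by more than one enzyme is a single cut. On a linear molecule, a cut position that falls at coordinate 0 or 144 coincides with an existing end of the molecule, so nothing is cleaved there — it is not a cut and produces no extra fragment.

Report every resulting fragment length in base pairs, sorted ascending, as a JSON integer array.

Site scan:
  EstV GATCT/4: at [49, 77] ⇒ [53, 81]
  UxaIX TATGCCCA/4: at [15, 41, 91, 100, 111] ⇒ [19, 45, 95, 104, 115]
  DwuII CCACTCT/5: at [3, 24, 124] ⇒ [8, 29, 129]
  LmaVI GCATA/4: at [32, 59] ⇒ [36, 63]
  TgoI GCTCTAA/7: at [83] ⇒ [90]

All cut coordinates (distinct, sorted): [8, 19, 29, 36, 45, 53, 63, 81, 90, 95, 104, 115, 129]

Fragments:
  [0,8): 8 bp
  [8,19): 11 bp
  [19,29): 10 bp
  [29,36): 7 bp
  [36,45): 9 bp
  [45,53): 8 bp
  [53,63): 10 bp
  [63,81): 18 bp
  [81,90): 9 bp
  [90,95): 5 bp
  [95,104): 9 bp
  [104,115): 11 bp
  [115,129): 14 bp
  [129,144): 15 bp

[5,7,8,8,9,9,9,10,10,11,11,14,15,18]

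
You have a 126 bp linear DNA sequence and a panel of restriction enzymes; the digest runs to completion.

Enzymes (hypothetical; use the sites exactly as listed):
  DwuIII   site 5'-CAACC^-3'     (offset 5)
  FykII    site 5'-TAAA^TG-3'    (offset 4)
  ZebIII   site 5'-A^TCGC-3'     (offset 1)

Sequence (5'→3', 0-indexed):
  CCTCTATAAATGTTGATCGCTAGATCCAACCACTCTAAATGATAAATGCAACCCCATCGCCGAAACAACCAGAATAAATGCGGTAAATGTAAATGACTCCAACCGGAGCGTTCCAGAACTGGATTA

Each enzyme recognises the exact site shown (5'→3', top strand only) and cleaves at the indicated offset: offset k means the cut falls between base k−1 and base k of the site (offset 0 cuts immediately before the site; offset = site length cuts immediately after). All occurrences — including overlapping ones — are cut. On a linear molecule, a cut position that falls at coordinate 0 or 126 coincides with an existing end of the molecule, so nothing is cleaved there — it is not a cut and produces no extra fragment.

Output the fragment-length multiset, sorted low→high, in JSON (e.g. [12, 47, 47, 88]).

Scan for sites:
  DwuIII CAACC/5: at [26, 48, 65, 99] ⇒ [31, 53, 70, 104]
  FykII TAAATG/4: at [6, 35, 42, 74, 83, 89] ⇒ [10, 39, 46, 78, 87, 93]
  ZebIII ATCGC/1: at [15, 55] ⇒ [16, 56]

Pooled cuts: [10, 16, 31, 39, 46, 53, 56, 70, 78, 87, 93, 104]

Fragment lengths:
  [0,10): 10 bp
  [10,16): 6 bp
  [16,31): 15 bp
  [31,39): 8 bp
  [39,46): 7 bp
  [46,53): 7 bp
  [53,56): 3 bp
  [56,70): 14 bp
  [70,78): 8 bp
  [78,87): 9 bp
  [87,93): 6 bp
  [93,104): 11 bp
  [104,126): 22 bp

[3,6,6,7,7,8,8,9,10,11,14,15,22]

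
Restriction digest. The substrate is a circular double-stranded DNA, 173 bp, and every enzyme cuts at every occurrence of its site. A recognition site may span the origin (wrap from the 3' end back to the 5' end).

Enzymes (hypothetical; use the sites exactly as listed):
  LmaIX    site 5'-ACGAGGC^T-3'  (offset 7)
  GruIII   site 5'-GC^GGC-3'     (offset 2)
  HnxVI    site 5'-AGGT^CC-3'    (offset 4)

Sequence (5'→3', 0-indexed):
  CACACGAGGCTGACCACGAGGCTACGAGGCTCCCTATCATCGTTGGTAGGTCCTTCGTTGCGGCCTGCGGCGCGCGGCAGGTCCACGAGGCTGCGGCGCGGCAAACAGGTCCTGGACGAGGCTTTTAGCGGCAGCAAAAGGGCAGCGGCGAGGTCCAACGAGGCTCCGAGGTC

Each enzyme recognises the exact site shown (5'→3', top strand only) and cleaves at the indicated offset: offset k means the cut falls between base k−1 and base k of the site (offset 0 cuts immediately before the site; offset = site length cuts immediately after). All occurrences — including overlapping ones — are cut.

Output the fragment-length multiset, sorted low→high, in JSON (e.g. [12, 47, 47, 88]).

[3,5,7,7,7,7,8,8,8,9,10,10,11,11,12,12,17,21]

Site scan:
  LmaIX (ACGAGGCT, off=7): starts [3, 15, 23, 84, 115, 157] → cuts [10, 22, 30, 91, 122, 164]
  GruIII (GCGGC, off=2): starts [59, 66, 73, 92, 97, 127, 144] → cuts [61, 68, 75, 94, 99, 129, 146]
  HnxVI (AGGTCC, off=4): starts [47, 78, 106, 150, 168] → cuts [51, 82, 110, 154, 172]

Pooled cuts: [10, 22, 30, 51, 61, 68, 75, 82, 91, 94, 99, 110, 122, 129, 146, 154, 164, 172]

Fragments:
  10→22: 12 bp
  22→30: 8 bp
  30→51: 21 bp
  51→61: 10 bp
  61→68: 7 bp
  68→75: 7 bp
  75→82: 7 bp
  82→91: 9 bp
  91→94: 3 bp
  94→99: 5 bp
  99→110: 11 bp
  110→122: 12 bp
  122→129: 7 bp
  129→146: 17 bp
  146→154: 8 bp
  154→164: 10 bp
  164→172: 8 bp
  172→10 (wrap): 173-172+10 = 11 bp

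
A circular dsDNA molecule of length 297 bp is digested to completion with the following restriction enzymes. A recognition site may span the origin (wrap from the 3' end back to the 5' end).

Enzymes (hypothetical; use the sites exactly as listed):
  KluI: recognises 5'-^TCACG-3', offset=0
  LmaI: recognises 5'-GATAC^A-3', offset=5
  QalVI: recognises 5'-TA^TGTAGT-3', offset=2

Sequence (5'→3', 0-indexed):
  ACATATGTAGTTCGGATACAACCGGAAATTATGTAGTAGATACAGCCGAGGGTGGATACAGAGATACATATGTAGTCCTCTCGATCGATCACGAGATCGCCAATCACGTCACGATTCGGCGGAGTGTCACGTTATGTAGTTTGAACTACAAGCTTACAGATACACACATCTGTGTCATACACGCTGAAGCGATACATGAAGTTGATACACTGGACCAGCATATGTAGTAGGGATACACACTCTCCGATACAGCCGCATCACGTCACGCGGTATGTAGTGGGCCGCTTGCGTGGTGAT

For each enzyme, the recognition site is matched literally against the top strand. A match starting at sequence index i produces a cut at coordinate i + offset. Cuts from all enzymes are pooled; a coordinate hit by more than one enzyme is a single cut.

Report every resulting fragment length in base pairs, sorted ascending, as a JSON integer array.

Site scan:
  KluI (TCACG, off=0): starts [88, 103, 108, 126, 257, 262] → cuts [88, 103, 108, 126, 257, 262]
  LmaI (GATACA, off=5): starts [14, 38, 54, 62, 158, 190, 203, 231, 245, 294] → cuts [2, 19, 43, 59, 67, 163, 195, 208, 236, 250]
  QalVI (TATGTAGT, off=2): starts [3, 29, 68, 132, 220, 270] → cuts [5, 31, 70, 134, 222, 272]

All cut coordinates (distinct, sorted): [2, 5, 19, 31, 43, 59, 67, 70, 88, 103, 108, 126, 134, 163, 195, 208, 222, 236, 250, 257, 262, 272]

Fragment lengths:
  2→5: 3 bp
  5→19: 14 bp
  19→31: 12 bp
  31→43: 12 bp
  43→59: 16 bp
  59→67: 8 bp
  67→70: 3 bp
  70→88: 18 bp
  88→103: 15 bp
  103→108: 5 bp
  108→126: 18 bp
  126→134: 8 bp
  134→163: 29 bp
  163→195: 32 bp
  195→208: 13 bp
  208→222: 14 bp
  222→236: 14 bp
  236→250: 14 bp
  250→257: 7 bp
  257→262: 5 bp
  262→272: 10 bp
  272→2 (wrap): 297-272+2 = 27 bp

[3,3,5,5,7,8,8,10,12,12,13,14,14,14,14,15,16,18,18,27,29,32]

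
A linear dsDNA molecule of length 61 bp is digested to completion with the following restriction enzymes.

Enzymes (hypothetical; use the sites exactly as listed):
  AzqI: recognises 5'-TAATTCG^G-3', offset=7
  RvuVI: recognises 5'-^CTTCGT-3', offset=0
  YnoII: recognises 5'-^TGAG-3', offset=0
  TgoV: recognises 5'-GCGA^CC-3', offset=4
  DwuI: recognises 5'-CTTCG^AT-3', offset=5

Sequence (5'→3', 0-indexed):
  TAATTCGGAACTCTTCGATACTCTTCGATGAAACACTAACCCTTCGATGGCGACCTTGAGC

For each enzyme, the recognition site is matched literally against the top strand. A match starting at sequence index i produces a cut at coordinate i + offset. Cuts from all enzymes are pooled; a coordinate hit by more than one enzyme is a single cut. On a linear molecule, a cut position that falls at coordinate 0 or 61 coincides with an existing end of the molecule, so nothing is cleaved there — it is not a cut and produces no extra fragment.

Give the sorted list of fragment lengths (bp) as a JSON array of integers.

Per-enzyme occurrences:
  AzqI TAATTCGG/7: at [0] ⇒ [7]
  RvuVI (CTTCGT, off=0): no sites
  YnoII TGAG/0: at [56] ⇒ [56]
  TgoV GCGACC/4: at [49] ⇒ [53]
  DwuI CTTCGAT/5: at [12, 22, 41] ⇒ [17, 27, 46]

Pooled cuts: [7, 17, 27, 46, 53, 56]

Fragment lengths:
  [0,7): 7 bp
  [7,17): 10 bp
  [17,27): 10 bp
  [27,46): 19 bp
  [46,53): 7 bp
  [53,56): 3 bp
  [56,61): 5 bp

[3,5,7,7,10,10,19]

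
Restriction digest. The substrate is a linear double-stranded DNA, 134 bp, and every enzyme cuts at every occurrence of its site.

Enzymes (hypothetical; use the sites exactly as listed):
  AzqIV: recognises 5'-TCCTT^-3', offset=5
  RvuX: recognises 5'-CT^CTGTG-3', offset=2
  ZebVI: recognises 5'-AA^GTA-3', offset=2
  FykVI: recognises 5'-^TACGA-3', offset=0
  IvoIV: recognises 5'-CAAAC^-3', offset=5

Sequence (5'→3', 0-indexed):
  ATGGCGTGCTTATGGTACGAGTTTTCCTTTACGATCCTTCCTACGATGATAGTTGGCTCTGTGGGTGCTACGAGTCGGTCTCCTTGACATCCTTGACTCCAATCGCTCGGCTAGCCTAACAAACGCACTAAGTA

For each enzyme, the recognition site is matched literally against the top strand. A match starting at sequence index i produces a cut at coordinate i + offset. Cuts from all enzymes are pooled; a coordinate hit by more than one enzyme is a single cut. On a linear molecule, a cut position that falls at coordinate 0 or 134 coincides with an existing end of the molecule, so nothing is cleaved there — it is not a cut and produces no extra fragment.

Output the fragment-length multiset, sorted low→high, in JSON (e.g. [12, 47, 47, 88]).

Scan for sites:
  AzqIV TCCTT/5: at [24, 34, 80, 89] ⇒ [29, 39, 85, 94]
  RvuX CTCTGTG/2: at [56] ⇒ [58]
  ZebVI AAGTA/2: at [129] ⇒ [131]
  FykVI TACGA/0: at [15, 29, 41, 68] ⇒ [15, 29, 41, 68]
  IvoIV CAAAC/5: at [119] ⇒ [124]

All cut coordinates (distinct, sorted): [15, 29, 39, 41, 58, 68, 85, 94, 124, 131]

Fragment lengths:
  [0,15): 15 bp
  [15,29): 14 bp
  [29,39): 10 bp
  [39,41): 2 bp
  [41,58): 17 bp
  [58,68): 10 bp
  [68,85): 17 bp
  [85,94): 9 bp
  [94,124): 30 bp
  [124,131): 7 bp
  [131,134): 3 bp

[2,3,7,9,10,10,14,15,17,17,30]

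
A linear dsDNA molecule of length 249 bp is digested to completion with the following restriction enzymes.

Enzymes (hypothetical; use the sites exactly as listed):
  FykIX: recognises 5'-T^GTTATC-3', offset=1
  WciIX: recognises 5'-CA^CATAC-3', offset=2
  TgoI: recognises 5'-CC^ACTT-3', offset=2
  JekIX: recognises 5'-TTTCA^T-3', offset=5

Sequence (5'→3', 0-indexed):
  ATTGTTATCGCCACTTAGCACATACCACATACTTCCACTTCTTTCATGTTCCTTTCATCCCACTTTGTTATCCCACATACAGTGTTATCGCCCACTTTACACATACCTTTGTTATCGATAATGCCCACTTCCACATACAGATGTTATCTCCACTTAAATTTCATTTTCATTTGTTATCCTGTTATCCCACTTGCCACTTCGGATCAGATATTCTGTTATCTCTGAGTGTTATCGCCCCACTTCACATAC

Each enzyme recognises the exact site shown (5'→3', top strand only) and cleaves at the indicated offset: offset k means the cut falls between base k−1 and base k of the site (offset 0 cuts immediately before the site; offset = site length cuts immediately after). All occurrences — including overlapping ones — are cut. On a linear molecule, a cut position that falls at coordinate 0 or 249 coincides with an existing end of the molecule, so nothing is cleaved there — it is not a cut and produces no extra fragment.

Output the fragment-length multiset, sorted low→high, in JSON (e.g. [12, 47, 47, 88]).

[3,3,4,5,5,6,6,7,7,7,8,8,8,8,8,9,9,9,9,9,9,10,10,11,11,12,13,16,19]

Site scan:
  FykIX (TGTTATC, off=1): starts [2, 65, 82, 109, 141, 171, 179, 213, 226] → cuts [3, 66, 83, 110, 142, 172, 180, 214, 227]
  WciIX (CACATAC, off=2): starts [18, 25, 73, 99, 131, 242] → cuts [20, 27, 75, 101, 133, 244]
  TgoI (CCACTT, off=2): starts [10, 34, 59, 91, 124, 149, 186, 193, 236] → cuts [12, 36, 61, 93, 126, 151, 188, 195, 238]
  JekIX (TTTCAT, off=5): starts [41, 52, 158, 164] → cuts [46, 57, 163, 169]

Pooled cuts: [3, 12, 20, 27, 36, 46, 57, 61, 66, 75, 83, 93, 101, 110, 126, 133, 142, 151, 163, 169, 172, 180, 188, 195, 214, 227, 238, 244]

Fragment lengths:
  [0,3): 3 bp
  [3,12): 9 bp
  [12,20): 8 bp
  [20,27): 7 bp
  [27,36): 9 bp
  [36,46): 10 bp
  [46,57): 11 bp
  [57,61): 4 bp
  [61,66): 5 bp
  [66,75): 9 bp
  [75,83): 8 bp
  [83,93): 10 bp
  [93,101): 8 bp
  [101,110): 9 bp
  [110,126): 16 bp
  [126,133): 7 bp
  [133,142): 9 bp
  [142,151): 9 bp
  [151,163): 12 bp
  [163,169): 6 bp
  [169,172): 3 bp
  [172,180): 8 bp
  [180,188): 8 bp
  [188,195): 7 bp
  [195,214): 19 bp
  [214,227): 13 bp
  [227,238): 11 bp
  [238,244): 6 bp
  [244,249): 5 bp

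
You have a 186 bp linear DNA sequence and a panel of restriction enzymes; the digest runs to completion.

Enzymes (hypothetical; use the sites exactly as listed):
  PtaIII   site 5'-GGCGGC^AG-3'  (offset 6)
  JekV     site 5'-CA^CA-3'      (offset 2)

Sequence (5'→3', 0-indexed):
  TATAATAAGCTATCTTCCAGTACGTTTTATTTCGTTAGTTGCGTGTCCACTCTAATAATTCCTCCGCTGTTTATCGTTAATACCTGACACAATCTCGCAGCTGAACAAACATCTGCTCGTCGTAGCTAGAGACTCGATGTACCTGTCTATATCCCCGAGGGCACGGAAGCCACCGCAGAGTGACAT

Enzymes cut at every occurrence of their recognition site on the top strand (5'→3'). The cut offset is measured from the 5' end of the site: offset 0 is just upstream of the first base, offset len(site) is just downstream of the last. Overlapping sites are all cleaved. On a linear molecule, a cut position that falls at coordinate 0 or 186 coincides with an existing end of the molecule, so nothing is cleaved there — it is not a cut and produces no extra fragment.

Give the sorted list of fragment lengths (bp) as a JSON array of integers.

[89,97]

Site scan:
  PtaIII (GGCGGCAG, off=6): no sites
  JekV (CACA, off=2): starts [87] → cuts [89]

All cut coordinates (distinct, sorted): [89]

Fragment lengths:
  [0,89): 89 bp
  [89,186): 97 bp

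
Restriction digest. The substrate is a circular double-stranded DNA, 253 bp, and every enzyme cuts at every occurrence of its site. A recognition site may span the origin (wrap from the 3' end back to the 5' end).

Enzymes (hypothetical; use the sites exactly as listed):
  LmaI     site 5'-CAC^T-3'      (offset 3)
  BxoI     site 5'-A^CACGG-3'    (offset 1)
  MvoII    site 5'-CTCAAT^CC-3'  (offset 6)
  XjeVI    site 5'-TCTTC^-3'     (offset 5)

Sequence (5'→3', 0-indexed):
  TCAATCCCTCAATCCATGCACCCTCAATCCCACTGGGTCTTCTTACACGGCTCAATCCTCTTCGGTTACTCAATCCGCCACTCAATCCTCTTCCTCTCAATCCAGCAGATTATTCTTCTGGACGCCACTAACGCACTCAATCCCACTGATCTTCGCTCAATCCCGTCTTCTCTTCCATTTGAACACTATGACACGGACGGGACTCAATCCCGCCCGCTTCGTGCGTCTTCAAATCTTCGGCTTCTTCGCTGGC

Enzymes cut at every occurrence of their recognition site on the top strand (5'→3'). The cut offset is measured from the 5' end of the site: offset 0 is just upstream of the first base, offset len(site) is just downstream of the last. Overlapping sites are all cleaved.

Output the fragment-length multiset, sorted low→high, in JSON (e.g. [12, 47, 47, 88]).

Per-enzyme occurrences:
  LmaI (CACT, off=3): starts [30, 78, 125, 133, 143, 183] → cuts [33, 81, 128, 136, 146, 186]
  BxoI (ACACGG, off=1): starts [44, 190] → cuts [45, 191]
  MvoII (CTCAATCC, off=6): starts [7, 22, 50, 68, 80, 95, 135, 155, 202, 252] → cuts [5, 13, 28, 56, 74, 86, 101, 141, 161, 208]
  XjeVI (TCTTC, off=5): starts [37, 58, 88, 113, 149, 165, 170, 225, 233, 242] → cuts [42, 63, 93, 118, 154, 170, 175, 230, 238, 247]

All cut coordinates (distinct, sorted): [5, 13, 28, 33, 42, 45, 56, 63, 74, 81, 86, 93, 101, 118, 128, 136, 141, 146, 154, 161, 170, 175, 186, 191, 208, 230, 238, 247]

Fragments:
  5→13: 8 bp
  13→28: 15 bp
  28→33: 5 bp
  33→42: 9 bp
  42→45: 3 bp
  45→56: 11 bp
  56→63: 7 bp
  63→74: 11 bp
  74→81: 7 bp
  81→86: 5 bp
  86→93: 7 bp
  93→101: 8 bp
  101→118: 17 bp
  118→128: 10 bp
  128→136: 8 bp
  136→141: 5 bp
  141→146: 5 bp
  146→154: 8 bp
  154→161: 7 bp
  161→170: 9 bp
  170→175: 5 bp
  175→186: 11 bp
  186→191: 5 bp
  191→208: 17 bp
  208→230: 22 bp
  230→238: 8 bp
  238→247: 9 bp
  247→5 (wrap): 253-247+5 = 11 bp

[3,5,5,5,5,5,5,7,7,7,7,8,8,8,8,8,9,9,9,10,11,11,11,11,15,17,17,22]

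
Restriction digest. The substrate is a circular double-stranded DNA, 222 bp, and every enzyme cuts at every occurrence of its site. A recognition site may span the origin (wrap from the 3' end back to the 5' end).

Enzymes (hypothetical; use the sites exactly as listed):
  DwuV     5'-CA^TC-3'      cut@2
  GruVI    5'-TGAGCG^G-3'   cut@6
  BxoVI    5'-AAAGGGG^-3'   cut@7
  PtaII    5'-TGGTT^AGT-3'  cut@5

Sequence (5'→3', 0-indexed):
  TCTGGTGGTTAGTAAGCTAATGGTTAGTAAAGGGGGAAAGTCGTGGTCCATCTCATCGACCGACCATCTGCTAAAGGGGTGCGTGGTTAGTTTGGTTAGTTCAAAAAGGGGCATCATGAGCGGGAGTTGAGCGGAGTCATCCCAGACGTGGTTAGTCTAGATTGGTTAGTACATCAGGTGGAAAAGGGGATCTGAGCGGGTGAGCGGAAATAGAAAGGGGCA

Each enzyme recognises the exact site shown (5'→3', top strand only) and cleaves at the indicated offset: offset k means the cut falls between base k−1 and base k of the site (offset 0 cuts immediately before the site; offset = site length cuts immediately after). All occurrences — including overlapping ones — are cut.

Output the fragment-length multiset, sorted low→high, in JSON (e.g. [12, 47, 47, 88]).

[2,2,5,6,6,8,9,9,9,9,10,10,11,11,13,14,14,14,14,15,15,16]

Site scan:
  DwuV (CATC, off=2): starts [48, 53, 64, 111, 137, 171, 220] → cuts [0, 50, 55, 66, 113, 139, 173]
  GruVI (TGAGCGG, off=6): starts [116, 127, 192, 200] → cuts [122, 133, 198, 206]
  BxoVI (AAAGGGG, off=7): starts [28, 72, 104, 182, 213] → cuts [35, 79, 111, 189, 220]
  PtaII (TGGTTAGT, off=5): starts [5, 20, 83, 92, 148, 162] → cuts [10, 25, 88, 97, 153, 167]

Pooled cuts: [0, 10, 25, 35, 50, 55, 66, 79, 88, 97, 111, 113, 122, 133, 139, 153, 167, 173, 189, 198, 206, 220]

Fragment lengths:
  0→10: 10 bp
  10→25: 15 bp
  25→35: 10 bp
  35→50: 15 bp
  50→55: 5 bp
  55→66: 11 bp
  66→79: 13 bp
  79→88: 9 bp
  88→97: 9 bp
  97→111: 14 bp
  111→113: 2 bp
  113→122: 9 bp
  122→133: 11 bp
  133→139: 6 bp
  139→153: 14 bp
  153→167: 14 bp
  167→173: 6 bp
  173→189: 16 bp
  189→198: 9 bp
  198→206: 8 bp
  206→220: 14 bp
  220→0 (wrap): 222-220+0 = 2 bp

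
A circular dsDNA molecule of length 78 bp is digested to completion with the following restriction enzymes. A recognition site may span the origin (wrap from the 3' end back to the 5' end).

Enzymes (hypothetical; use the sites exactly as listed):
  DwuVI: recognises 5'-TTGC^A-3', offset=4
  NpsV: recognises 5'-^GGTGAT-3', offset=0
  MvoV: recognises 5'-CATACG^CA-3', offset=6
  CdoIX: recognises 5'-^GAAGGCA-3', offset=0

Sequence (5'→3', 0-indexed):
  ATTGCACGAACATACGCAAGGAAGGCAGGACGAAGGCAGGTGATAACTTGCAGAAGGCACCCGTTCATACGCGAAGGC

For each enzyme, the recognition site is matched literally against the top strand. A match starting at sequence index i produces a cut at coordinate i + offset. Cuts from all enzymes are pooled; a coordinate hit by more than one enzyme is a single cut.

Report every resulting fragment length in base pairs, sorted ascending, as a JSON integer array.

Site scan:
  DwuVI (TTGCA, off=4): starts [1, 47] → cuts [5, 51]
  NpsV (GGTGAT, off=0): starts [38] → cuts [38]
  MvoV (CATACGCA, off=6): starts [10] → cuts [16]
  CdoIX (GAAGGCA, off=0): starts [20, 31, 52, 72] → cuts [20, 31, 52, 72]

Pooled cuts: [5, 16, 20, 31, 38, 51, 52, 72]

Fragment lengths:
  5→16: 11 bp
  16→20: 4 bp
  20→31: 11 bp
  31→38: 7 bp
  38→51: 13 bp
  51→52: 1 bp
  52→72: 20 bp
  72→5 (wrap): 78-72+5 = 11 bp

[1,4,7,11,11,11,13,20]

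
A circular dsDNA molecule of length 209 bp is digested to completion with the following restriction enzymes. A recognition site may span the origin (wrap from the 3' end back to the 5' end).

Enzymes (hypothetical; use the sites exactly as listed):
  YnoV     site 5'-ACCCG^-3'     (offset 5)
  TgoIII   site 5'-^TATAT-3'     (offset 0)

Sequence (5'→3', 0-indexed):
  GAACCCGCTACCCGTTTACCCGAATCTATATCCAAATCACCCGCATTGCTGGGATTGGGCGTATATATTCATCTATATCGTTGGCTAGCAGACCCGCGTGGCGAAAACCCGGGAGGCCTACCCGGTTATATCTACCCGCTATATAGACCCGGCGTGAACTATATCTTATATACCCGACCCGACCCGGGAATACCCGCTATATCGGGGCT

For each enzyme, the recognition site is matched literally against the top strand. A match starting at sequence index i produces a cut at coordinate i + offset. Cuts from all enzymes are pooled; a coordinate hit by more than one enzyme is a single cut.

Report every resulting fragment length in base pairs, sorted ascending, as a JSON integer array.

Per-enzyme occurrences:
  YnoV (ACCCG, off=5): starts [2, 9, 17, 38, 91, 106, 119, 133, 146, 171, 176, 181, 191] → cuts [7, 14, 22, 43, 96, 111, 124, 138, 151, 176, 181, 186, 196]
  TgoIII (TATAT, off=0): starts [26, 61, 63, 73, 126, 139, 159, 166, 197] → cuts [26, 61, 63, 73, 126, 139, 159, 166, 197]

Pooled cuts: [7, 14, 22, 26, 43, 61, 63, 73, 96, 111, 124, 126, 138, 139, 151, 159, 166, 176, 181, 186, 196, 197]

Fragments:
  7→14: 7 bp
  14→22: 8 bp
  22→26: 4 bp
  26→43: 17 bp
  43→61: 18 bp
  61→63: 2 bp
  63→73: 10 bp
  73→96: 23 bp
  96→111: 15 bp
  111→124: 13 bp
  124→126: 2 bp
  126→138: 12 bp
  138→139: 1 bp
  139→151: 12 bp
  151→159: 8 bp
  159→166: 7 bp
  166→176: 10 bp
  176→181: 5 bp
  181→186: 5 bp
  186→196: 10 bp
  196→197: 1 bp
  197→7 (wrap): 209-197+7 = 19 bp

[1,1,2,2,4,5,5,7,7,8,8,10,10,10,12,12,13,15,17,18,19,23]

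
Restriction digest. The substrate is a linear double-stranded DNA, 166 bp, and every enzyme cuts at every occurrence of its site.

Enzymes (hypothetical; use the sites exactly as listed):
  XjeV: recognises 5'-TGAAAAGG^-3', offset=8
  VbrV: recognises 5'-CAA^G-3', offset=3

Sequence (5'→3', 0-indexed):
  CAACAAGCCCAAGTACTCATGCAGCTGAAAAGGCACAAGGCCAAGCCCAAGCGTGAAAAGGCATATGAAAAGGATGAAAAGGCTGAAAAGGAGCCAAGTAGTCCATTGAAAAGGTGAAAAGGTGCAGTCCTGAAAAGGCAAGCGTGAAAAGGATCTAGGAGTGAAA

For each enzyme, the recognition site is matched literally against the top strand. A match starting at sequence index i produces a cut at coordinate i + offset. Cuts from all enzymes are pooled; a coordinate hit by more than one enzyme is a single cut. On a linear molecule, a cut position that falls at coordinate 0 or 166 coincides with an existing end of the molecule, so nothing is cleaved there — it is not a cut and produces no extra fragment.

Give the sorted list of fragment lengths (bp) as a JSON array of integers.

Per-enzyme occurrences:
  XjeV (TGAAAAGG, off=8): starts [25, 53, 65, 74, 83, 106, 114, 130, 144] → cuts [33, 61, 73, 82, 91, 114, 122, 138, 152]
  VbrV (CAAG, off=3): starts [3, 9, 35, 41, 47, 94, 138] → cuts [6, 12, 38, 44, 50, 97, 141]

Pooled cuts: [6, 12, 33, 38, 44, 50, 61, 73, 82, 91, 97, 114, 122, 138, 141, 152]

Fragment lengths:
  [0,6): 6 bp
  [6,12): 6 bp
  [12,33): 21 bp
  [33,38): 5 bp
  [38,44): 6 bp
  [44,50): 6 bp
  [50,61): 11 bp
  [61,73): 12 bp
  [73,82): 9 bp
  [82,91): 9 bp
  [91,97): 6 bp
  [97,114): 17 bp
  [114,122): 8 bp
  [122,138): 16 bp
  [138,141): 3 bp
  [141,152): 11 bp
  [152,166): 14 bp

[3,5,6,6,6,6,6,8,9,9,11,11,12,14,16,17,21]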